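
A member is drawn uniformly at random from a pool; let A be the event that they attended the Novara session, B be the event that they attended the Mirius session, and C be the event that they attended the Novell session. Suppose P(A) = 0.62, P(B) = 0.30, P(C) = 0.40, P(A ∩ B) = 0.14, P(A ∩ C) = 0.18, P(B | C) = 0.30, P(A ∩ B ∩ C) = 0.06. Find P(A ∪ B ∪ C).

0.94

P(B ∩ C) = P(C)·P(B|C) = 0.40 × 0.30 = 0.12
Using inclusion–exclusion:
P(A ∪ B ∪ C) = 0.62 + 0.30 + 0.40 − 0.14 − 0.18 − 0.12 + 0.06 = 0.94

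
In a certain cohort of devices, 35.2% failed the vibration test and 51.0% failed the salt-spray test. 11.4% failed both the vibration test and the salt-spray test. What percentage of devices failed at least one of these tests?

74.8%

Inclusion–exclusion gives
P(union) = 35.2 + 51.0 − 11.4 = 74.8%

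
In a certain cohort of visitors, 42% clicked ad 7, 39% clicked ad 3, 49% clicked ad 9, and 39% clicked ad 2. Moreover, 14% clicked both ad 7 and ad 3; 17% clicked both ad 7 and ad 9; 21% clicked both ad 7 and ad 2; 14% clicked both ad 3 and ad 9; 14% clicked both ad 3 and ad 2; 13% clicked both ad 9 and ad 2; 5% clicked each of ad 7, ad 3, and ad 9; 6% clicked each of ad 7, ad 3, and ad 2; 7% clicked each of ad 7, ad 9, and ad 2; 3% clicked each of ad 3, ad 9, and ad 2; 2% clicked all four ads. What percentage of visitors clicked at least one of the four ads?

95%

P(union) = 42 + 39 + 49 + 39 − 14 − 17 − 21 − 14 − 14 − 13 + 5 + 6 + 7 + 3 − 2 = 95%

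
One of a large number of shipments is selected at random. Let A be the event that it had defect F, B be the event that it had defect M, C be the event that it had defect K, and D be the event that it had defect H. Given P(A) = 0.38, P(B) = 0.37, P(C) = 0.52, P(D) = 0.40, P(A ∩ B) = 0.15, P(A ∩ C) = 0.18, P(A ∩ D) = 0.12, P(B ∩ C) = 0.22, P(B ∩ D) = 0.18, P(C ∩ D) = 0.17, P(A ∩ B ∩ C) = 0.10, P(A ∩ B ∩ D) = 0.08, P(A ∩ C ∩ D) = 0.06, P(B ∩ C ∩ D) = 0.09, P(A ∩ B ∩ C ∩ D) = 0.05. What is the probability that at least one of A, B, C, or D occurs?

P(A ∪ B ∪ C ∪ D) = 0.38 + 0.37 + 0.52 + 0.40 − 0.15 − 0.18 − 0.12 − 0.22 − 0.18 − 0.17 + 0.10 + 0.08 + 0.06 + 0.09 − 0.05 = 0.93

0.93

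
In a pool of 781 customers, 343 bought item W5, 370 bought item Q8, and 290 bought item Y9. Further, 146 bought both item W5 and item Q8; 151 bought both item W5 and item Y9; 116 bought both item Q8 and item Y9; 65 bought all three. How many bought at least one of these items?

Inclusion–exclusion gives
|union| = 343 + 370 + 290 − 146 − 151 − 116 + 65 = 655

655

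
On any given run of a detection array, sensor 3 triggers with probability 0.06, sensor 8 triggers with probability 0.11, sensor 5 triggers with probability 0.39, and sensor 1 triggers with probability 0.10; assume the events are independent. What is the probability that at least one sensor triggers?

0.5407066

Independence gives P(none) = ∏(1 − pᵢ).
P(none) = (1 − 0.06) × (1 − 0.11) × (1 − 0.39) × (1 − 0.10) = 0.94 × 0.89 × 0.61 × 0.90 = 0.4592934
P(at least one) = 1 − 0.4592934 = 0.5407066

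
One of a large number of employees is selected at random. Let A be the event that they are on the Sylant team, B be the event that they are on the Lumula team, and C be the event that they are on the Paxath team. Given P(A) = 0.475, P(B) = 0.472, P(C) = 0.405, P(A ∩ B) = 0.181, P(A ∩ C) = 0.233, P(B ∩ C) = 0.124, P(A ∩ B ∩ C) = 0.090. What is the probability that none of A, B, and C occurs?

0.096

Apply inclusion-exclusion:
P(A ∪ B ∪ C) = 0.475 + 0.472 + 0.405 − 0.181 − 0.233 − 0.124 + 0.090 = 0.904
P(none) = 1 − 0.904 = 0.096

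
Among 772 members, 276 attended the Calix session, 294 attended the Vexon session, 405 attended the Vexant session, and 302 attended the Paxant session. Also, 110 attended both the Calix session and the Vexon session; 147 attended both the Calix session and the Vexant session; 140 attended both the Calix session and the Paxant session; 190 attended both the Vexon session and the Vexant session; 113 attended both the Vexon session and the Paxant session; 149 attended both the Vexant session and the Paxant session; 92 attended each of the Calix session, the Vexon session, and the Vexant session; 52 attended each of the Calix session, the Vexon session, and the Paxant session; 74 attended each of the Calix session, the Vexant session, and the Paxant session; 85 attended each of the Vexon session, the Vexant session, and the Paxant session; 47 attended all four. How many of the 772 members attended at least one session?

684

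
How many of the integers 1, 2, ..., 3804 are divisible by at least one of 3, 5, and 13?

1931

Using inclusion–exclusion:
⌊3804/3⌋ + ⌊3804/5⌋ + ⌊3804/13⌋ − ⌊3804/15⌋ − ⌊3804/39⌋ − ⌊3804/65⌋ + ⌊3804/195⌋ = 1268 + 760 + 292 − 253 − 97 − 58 + 19 = 1931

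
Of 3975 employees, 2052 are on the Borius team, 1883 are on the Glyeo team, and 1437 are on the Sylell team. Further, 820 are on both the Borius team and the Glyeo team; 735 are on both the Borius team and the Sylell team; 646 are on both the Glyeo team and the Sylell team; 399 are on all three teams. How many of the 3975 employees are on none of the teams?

Using inclusion–exclusion:
|at least one| = 2052 + 1883 + 1437 − 820 − 735 − 646 + 399 = 3570
None: 3975 − 3570 = 405

405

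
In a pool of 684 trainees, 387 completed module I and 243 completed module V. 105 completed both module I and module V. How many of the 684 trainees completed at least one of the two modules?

By inclusion-exclusion,
N(≥1) = 387 + 243 − 105 = 525

525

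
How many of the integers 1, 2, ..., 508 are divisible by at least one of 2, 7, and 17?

303

Apply inclusion-exclusion:
floor(508/2) + floor(508/7) + floor(508/17) − floor(508/14) − floor(508/34) − floor(508/119) + floor(508/238) = 254 + 72 + 29 − 36 − 14 − 4 + 2 = 303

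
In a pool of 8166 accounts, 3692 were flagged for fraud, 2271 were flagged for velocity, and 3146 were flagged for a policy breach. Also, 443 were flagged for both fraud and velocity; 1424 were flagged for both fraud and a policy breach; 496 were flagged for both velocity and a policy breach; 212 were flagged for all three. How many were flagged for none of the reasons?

By inclusion–exclusion:
|at least one| = 3692 + 2271 + 3146 − 443 − 1424 − 496 + 212 = 6958
None: 8166 − 6958 = 1208

1208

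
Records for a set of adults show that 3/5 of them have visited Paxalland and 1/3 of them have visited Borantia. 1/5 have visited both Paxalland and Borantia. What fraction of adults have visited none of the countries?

Apply inclusion-exclusion:
P(≥1) = 3/5 + 1/3 − 1/5 = 11/15
P(none) = 1 − 11/15 = 4/15

4/15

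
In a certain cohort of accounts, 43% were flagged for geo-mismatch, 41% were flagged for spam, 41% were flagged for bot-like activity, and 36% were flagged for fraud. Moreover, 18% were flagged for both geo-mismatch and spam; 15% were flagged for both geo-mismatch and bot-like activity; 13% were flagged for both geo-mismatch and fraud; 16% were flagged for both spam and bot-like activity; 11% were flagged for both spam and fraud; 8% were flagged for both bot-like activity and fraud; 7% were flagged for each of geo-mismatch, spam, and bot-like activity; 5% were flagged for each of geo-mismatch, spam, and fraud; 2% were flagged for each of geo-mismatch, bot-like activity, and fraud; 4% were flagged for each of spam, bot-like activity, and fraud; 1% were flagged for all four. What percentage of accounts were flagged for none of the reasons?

3%

Inclusion–exclusion gives
P(≥1) = 43 + 41 + 41 + 36 − 18 − 15 − 13 − 16 − 11 − 8 + 7 + 5 + 2 + 4 − 1 = 97%
P(none) = 100% − 97% = 3%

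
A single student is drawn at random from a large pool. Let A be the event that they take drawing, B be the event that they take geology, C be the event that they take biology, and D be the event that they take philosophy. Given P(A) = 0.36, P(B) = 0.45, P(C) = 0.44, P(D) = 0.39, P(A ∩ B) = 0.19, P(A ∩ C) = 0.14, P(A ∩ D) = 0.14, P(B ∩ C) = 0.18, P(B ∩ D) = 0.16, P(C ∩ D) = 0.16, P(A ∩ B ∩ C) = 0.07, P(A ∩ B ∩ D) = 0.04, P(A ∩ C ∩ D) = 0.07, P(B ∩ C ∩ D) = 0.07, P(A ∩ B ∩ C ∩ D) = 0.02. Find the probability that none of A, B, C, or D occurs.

0.10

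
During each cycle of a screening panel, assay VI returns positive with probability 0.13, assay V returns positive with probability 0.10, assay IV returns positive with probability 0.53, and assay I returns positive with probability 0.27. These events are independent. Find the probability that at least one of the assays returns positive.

P(none) = (1 − 0.13) × (1 − 0.10) × (1 − 0.53) × (1 − 0.27) = 0.87 × 0.90 × 0.47 × 0.73 = 0.2686473
P(at least one) = 1 − 0.2686473 = 0.7313527

0.7313527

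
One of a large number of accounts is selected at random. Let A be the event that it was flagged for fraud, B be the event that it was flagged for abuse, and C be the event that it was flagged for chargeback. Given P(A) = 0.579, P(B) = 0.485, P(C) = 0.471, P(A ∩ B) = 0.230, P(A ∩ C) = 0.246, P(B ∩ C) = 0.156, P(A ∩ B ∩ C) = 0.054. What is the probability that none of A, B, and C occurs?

0.043

Apply inclusion-exclusion:
P(A ∪ B ∪ C) = 0.579 + 0.485 + 0.471 − 0.230 − 0.246 − 0.156 + 0.054 = 0.957
P(none) = 1 − 0.957 = 0.043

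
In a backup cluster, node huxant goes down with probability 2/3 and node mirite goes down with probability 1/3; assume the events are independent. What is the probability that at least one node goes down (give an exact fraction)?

7/9

Independence gives P(none) = ∏(1 − pᵢ).
P(none) = (1 − 2/3) × (1 − 1/3) = 1/3 × 2/3 = 2/9
P(at least one) = 1 − 2/9 = 7/9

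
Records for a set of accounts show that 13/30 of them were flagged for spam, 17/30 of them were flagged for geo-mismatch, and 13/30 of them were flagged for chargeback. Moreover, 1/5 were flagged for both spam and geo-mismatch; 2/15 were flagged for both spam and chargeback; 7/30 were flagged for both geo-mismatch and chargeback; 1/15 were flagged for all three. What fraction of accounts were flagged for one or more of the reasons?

P(at least one) = 13/30 + 17/30 + 13/30 − 1/5 − 2/15 − 7/30 + 1/15 = 14/15

14/15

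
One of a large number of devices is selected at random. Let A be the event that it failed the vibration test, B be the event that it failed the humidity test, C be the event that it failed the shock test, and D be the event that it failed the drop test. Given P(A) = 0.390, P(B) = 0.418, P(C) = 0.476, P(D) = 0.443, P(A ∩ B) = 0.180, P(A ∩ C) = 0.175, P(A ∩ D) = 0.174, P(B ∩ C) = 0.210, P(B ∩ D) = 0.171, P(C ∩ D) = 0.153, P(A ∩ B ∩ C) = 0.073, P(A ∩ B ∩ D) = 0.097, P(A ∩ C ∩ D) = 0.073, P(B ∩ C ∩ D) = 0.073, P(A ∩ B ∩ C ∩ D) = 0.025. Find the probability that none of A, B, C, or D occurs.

Apply inclusion-exclusion:
P(A ∪ B ∪ C ∪ D) = 0.390 + 0.418 + 0.476 + 0.443 − 0.180 − 0.175 − 0.174 − 0.210 − 0.171 − 0.153 + 0.073 + 0.097 + 0.073 + 0.073 − 0.025 = 0.955
P(none) = 1 − 0.955 = 0.045

0.045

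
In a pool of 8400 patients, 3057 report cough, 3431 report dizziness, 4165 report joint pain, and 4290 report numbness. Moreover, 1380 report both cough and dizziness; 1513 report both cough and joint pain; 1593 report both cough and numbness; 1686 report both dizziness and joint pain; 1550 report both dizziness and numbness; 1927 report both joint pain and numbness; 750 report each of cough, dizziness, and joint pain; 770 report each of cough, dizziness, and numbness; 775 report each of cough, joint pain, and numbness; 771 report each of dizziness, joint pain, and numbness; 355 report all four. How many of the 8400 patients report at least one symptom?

N(≥1) = 3057 + 3431 + 4165 + 4290 − 1380 − 1513 − 1593 − 1686 − 1550 − 1927 + 750 + 770 + 775 + 771 − 355 = 8005

8005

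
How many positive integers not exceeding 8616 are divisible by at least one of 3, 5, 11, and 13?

4761

⌊8616/3⌋ + ⌊8616/5⌋ + ⌊8616/11⌋ + ⌊8616/13⌋ − ⌊8616/15⌋ − ⌊8616/33⌋ − ⌊8616/39⌋ − ⌊8616/55⌋ − ⌊8616/65⌋ − ⌊8616/143⌋ + ⌊8616/165⌋ + ⌊8616/195⌋ + ⌊8616/429⌋ + ⌊8616/715⌋ − ⌊8616/2145⌋ = 2872 + 1723 + 783 + 662 − 574 − 261 − 220 − 156 − 132 − 60 + 52 + 44 + 20 + 12 − 4 = 4761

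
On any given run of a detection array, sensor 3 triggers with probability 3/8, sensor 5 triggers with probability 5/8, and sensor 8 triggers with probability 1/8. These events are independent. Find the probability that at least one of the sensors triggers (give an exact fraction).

407/512

P(none) = (1 − 3/8) × (1 − 5/8) × (1 − 1/8) = 5/8 × 3/8 × 7/8 = 105/512
P(at least one) = 1 − 105/512 = 407/512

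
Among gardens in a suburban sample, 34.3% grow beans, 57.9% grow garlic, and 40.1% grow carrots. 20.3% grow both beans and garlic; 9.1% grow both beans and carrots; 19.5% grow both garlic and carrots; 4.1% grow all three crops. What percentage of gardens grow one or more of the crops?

87.5%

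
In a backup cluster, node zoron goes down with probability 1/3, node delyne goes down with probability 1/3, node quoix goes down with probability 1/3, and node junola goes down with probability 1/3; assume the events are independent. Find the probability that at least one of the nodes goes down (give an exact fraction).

P(none) = (1 − 1/3) × (1 − 1/3) × (1 − 1/3) × (1 − 1/3) = 2/3 × 2/3 × 2/3 × 2/3 = 16/81
P(at least one) = 1 − 16/81 = 65/81

65/81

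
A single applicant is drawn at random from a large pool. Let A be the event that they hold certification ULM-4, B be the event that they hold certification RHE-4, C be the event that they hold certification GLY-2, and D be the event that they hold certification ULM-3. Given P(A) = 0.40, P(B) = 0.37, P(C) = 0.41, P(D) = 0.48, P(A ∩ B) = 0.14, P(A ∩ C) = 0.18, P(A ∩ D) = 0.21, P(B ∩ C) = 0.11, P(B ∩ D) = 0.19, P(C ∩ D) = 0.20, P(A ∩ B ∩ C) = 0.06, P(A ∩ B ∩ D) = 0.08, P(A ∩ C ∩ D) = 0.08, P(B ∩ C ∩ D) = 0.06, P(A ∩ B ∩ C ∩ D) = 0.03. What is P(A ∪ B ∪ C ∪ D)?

0.88

P(A ∪ B ∪ C ∪ D) = 0.40 + 0.37 + 0.41 + 0.48 − 0.14 − 0.18 − 0.21 − 0.11 − 0.19 − 0.20 + 0.06 + 0.08 + 0.08 + 0.06 − 0.03 = 0.88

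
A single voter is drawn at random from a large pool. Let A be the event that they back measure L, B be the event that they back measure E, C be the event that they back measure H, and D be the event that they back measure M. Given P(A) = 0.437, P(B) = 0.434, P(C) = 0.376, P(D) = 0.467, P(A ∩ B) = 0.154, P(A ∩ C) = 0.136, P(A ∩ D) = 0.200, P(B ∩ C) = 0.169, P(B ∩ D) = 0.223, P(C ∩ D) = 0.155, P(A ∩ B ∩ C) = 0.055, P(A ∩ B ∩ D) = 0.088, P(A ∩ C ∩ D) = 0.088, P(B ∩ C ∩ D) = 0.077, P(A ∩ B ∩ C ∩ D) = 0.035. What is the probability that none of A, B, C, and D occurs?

Using inclusion–exclusion:
P(A ∪ B ∪ C ∪ D) = 0.437 + 0.434 + 0.376 + 0.467 − 0.154 − 0.136 − 0.200 − 0.169 − 0.223 − 0.155 + 0.055 + 0.088 + 0.088 + 0.077 − 0.035 = 0.950
P(none) = 1 − 0.950 = 0.050

0.050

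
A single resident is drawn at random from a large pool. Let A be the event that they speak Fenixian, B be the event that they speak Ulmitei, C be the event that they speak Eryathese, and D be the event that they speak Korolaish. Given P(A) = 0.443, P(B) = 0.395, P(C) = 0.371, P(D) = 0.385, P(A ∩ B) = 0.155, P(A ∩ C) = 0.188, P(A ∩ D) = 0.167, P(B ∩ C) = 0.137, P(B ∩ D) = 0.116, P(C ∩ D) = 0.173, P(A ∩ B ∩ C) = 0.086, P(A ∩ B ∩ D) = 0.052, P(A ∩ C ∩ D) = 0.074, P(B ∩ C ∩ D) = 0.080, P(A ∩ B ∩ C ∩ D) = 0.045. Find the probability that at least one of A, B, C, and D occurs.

P(A ∪ B ∪ C ∪ D) = 0.443 + 0.395 + 0.371 + 0.385 − 0.155 − 0.188 − 0.167 − 0.137 − 0.116 − 0.173 + 0.086 + 0.052 + 0.074 + 0.080 − 0.045 = 0.905

0.905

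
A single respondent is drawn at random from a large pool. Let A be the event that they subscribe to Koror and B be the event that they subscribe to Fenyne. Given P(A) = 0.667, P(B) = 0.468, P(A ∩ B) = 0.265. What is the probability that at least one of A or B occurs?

0.870

P(A ∪ B) = 0.667 + 0.468 − 0.265 = 0.870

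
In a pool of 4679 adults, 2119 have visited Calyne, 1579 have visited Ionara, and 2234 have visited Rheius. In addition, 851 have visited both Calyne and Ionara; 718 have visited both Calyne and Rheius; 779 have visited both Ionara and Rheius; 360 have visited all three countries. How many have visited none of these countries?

By inclusion–exclusion:
|union| = 2119 + 1579 + 2234 − 851 − 718 − 779 + 360 = 3944
None: 4679 − 3944 = 735

735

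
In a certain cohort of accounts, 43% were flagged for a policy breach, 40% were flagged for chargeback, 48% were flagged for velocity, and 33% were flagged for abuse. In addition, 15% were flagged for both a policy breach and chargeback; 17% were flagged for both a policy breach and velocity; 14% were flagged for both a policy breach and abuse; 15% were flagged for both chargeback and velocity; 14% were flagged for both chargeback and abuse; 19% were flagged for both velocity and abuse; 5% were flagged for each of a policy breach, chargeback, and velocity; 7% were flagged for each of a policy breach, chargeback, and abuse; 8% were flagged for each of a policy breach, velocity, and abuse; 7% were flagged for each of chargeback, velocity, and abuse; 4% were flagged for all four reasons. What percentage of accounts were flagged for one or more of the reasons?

P(≥1) = 43 + 40 + 48 + 33 − 15 − 17 − 14 − 15 − 14 − 19 + 5 + 7 + 8 + 7 − 4 = 93%

93%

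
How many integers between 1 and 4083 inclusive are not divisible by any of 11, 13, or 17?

3224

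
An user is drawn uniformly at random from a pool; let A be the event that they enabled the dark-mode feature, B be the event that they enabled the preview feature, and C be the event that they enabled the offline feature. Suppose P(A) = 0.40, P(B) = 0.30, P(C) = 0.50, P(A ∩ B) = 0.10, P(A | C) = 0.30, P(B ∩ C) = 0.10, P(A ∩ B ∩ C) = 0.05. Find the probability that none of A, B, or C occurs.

0.10

P(A ∩ C) = P(C)·P(A|C) = 0.50 × 0.30 = 0.15
Inclusion–exclusion gives
P(A ∪ B ∪ C) = 0.40 + 0.30 + 0.50 − 0.10 − 0.15 − 0.10 + 0.05 = 0.90
P(none) = 1 − 0.90 = 0.10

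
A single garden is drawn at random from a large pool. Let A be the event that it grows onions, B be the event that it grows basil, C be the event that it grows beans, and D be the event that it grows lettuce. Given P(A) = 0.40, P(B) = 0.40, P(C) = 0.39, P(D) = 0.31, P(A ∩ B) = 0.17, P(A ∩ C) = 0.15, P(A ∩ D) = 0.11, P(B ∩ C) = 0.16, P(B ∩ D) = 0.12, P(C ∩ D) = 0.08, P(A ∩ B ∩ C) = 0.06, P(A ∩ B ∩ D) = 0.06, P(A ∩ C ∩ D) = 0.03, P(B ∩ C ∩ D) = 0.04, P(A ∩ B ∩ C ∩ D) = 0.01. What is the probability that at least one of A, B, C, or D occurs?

By inclusion–exclusion:
P(A ∪ B ∪ C ∪ D) = 0.40 + 0.40 + 0.39 + 0.31 − 0.17 − 0.15 − 0.11 − 0.16 − 0.12 − 0.08 + 0.06 + 0.06 + 0.03 + 0.04 − 0.01 = 0.89

0.89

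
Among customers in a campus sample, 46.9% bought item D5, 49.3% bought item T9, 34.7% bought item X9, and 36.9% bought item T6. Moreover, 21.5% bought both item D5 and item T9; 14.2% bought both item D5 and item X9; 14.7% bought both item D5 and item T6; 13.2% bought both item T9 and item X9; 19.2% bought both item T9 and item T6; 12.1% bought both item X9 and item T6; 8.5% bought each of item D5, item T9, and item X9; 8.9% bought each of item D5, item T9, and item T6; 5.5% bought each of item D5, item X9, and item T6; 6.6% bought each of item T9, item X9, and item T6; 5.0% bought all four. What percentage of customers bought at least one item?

Apply inclusion-exclusion:
P(at least one) = 46.9 + 49.3 + 34.7 + 36.9 − 21.5 − 14.2 − 14.7 − 13.2 − 19.2 − 12.1 + 8.5 + 8.9 + 5.5 + 6.6 − 5.0 = 97.4%

97.4%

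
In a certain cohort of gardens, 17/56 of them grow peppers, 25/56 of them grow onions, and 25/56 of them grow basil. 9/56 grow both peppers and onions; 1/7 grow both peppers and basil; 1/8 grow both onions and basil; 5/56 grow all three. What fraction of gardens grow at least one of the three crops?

6/7

Using inclusion–exclusion:
P(union) = 17/56 + 25/56 + 25/56 − 9/56 − 1/7 − 1/8 + 5/56 = 6/7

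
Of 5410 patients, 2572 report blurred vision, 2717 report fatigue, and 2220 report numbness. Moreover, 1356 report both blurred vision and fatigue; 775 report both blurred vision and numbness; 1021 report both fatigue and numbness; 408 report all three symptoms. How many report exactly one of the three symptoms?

Using the inclusion–exclusion count for exactly one event:
|exactly one| = 2572 + 2717 + 2220 − 2·1356 − 2·775 − 2·1021 + 3·408 = 2429

2429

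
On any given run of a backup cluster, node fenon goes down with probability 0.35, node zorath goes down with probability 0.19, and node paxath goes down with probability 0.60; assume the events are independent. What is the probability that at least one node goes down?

Independence gives P(none) = ∏(1 − pᵢ).
P(none) = (1 − 0.35) × (1 − 0.19) × (1 − 0.60) = 0.65 × 0.81 × 0.40 = 0.2106
P(at least one) = 1 − 0.2106 = 0.7894

0.7894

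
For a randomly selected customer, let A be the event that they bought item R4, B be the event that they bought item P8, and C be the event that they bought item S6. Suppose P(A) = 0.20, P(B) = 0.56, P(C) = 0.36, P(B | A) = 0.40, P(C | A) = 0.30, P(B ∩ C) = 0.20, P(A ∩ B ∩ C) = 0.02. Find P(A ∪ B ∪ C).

P(A ∩ B) = P(A)·P(B|A) = 0.20 × 0.40 = 0.08
P(A ∩ C) = P(A)·P(C|A) = 0.20 × 0.30 = 0.06
Apply inclusion-exclusion:
P(A ∪ B ∪ C) = 0.20 + 0.56 + 0.36 − 0.08 − 0.06 − 0.20 + 0.02 = 0.80

0.80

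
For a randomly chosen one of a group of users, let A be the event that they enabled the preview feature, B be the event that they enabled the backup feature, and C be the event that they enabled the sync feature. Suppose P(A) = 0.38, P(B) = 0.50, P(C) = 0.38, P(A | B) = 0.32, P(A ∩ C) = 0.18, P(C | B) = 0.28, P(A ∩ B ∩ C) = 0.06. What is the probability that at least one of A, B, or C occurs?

P(A ∩ B) = P(B)·P(A|B) = 0.50 × 0.32 = 0.16
P(B ∩ C) = P(B)·P(C|B) = 0.50 × 0.28 = 0.14
P(A ∪ B ∪ C) = 0.38 + 0.50 + 0.38 − 0.16 − 0.18 − 0.14 + 0.06 = 0.84

0.84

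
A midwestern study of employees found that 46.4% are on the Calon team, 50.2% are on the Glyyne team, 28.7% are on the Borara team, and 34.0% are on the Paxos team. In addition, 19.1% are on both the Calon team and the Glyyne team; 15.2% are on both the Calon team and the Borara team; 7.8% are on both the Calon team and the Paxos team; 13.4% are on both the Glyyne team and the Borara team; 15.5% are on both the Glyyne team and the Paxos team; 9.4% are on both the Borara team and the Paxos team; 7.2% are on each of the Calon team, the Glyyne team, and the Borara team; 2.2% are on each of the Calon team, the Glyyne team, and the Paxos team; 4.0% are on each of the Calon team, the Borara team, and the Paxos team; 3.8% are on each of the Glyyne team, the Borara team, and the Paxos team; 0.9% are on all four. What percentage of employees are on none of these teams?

4.8%

P(≥1) = 46.4 + 50.2 + 28.7 + 34.0 − 19.1 − 15.2 − 7.8 − 13.4 − 15.5 − 9.4 + 7.2 + 2.2 + 4.0 + 3.8 − 0.9 = 95.2%
P(none) = 100% − 95.2% = 4.8%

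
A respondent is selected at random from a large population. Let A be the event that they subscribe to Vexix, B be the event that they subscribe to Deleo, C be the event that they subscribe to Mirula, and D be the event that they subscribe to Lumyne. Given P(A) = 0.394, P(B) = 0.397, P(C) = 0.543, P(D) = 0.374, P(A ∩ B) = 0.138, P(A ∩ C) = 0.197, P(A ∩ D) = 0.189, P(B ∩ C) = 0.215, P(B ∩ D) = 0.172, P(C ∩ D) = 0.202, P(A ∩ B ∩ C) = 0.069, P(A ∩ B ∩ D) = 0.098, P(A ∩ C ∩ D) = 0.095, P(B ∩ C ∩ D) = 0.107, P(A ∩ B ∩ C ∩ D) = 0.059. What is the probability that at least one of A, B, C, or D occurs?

Apply inclusion-exclusion:
P(A ∪ B ∪ C ∪ D) = 0.394 + 0.397 + 0.543 + 0.374 − 0.138 − 0.197 − 0.189 − 0.215 − 0.172 − 0.202 + 0.069 + 0.098 + 0.095 + 0.107 − 0.059 = 0.905

0.905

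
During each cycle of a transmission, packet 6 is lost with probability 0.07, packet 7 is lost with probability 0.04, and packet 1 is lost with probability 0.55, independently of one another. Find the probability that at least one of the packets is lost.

Since the events are independent, P(none) is the product of the individual non-occurrence probabilities.
P(none) = (1 − 0.07) × (1 − 0.04) × (1 − 0.55) = 0.93 × 0.96 × 0.45 = 0.40176
P(at least one) = 1 − 0.40176 = 0.59824

0.59824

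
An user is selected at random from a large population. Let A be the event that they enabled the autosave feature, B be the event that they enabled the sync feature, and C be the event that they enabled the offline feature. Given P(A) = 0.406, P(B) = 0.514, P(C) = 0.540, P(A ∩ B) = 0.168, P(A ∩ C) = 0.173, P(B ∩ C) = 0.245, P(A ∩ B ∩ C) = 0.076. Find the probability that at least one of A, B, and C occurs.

0.950

Apply inclusion-exclusion:
P(A ∪ B ∪ C) = 0.406 + 0.514 + 0.540 − 0.168 − 0.173 − 0.245 + 0.076 = 0.950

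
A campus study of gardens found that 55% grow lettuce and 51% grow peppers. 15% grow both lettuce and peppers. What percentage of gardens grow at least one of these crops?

P(≥1) = 55 + 51 − 15 = 91%

91%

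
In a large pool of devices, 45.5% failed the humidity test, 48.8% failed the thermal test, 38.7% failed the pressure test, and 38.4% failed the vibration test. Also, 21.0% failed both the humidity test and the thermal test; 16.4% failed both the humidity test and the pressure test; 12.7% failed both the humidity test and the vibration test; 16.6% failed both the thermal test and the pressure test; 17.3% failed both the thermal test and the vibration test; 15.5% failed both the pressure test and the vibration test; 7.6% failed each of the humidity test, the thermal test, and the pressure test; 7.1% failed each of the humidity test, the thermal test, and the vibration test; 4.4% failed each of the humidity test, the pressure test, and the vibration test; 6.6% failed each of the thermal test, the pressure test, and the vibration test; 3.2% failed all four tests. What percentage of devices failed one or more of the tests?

94.4%

P(union) = 45.5 + 48.8 + 38.7 + 38.4 − 21.0 − 16.4 − 12.7 − 16.6 − 17.3 − 15.5 + 7.6 + 7.1 + 4.4 + 6.6 − 3.2 = 94.4%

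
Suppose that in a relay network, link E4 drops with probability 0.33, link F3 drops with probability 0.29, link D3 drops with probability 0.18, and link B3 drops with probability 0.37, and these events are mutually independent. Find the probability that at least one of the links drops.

Independence gives P(none) = ∏(1 − pᵢ).
P(none) = (1 − 0.33) × (1 − 0.29) × (1 − 0.18) × (1 − 0.37) = 0.67 × 0.71 × 0.82 × 0.63 = 0.24574662
P(at least one) = 1 − 0.24574662 = 0.75425338

0.75425338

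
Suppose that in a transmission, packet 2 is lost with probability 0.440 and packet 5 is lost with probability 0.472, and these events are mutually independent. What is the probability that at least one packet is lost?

P(none) = (1 − 0.440) × (1 − 0.472) = 0.560 × 0.528 = 0.29568
P(at least one) = 1 − 0.29568 = 0.70432

0.70432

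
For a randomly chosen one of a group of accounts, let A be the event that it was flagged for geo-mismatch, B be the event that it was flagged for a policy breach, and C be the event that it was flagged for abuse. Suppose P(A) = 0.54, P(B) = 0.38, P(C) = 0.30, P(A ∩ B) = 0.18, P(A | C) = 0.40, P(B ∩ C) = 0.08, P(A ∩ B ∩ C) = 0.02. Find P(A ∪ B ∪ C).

P(A ∩ C) = P(C)·P(A|C) = 0.30 × 0.40 = 0.12
By inclusion–exclusion:
P(A ∪ B ∪ C) = 0.54 + 0.38 + 0.30 − 0.18 − 0.12 − 0.08 + 0.02 = 0.86

0.86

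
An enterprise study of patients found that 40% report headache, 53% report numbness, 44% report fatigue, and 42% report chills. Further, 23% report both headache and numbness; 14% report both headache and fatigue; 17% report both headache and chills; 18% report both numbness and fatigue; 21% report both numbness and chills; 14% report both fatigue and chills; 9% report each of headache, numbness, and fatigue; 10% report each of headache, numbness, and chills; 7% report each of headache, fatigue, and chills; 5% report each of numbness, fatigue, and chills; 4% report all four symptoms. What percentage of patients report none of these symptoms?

1%

By inclusion–exclusion:
P(≥1) = 40 + 53 + 44 + 42 − 23 − 14 − 17 − 18 − 21 − 14 + 9 + 10 + 7 + 5 − 4 = 99%
P(none) = 100% − 99% = 1%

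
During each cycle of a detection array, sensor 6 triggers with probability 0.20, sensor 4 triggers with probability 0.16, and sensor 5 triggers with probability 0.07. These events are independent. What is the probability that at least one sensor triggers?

0.37504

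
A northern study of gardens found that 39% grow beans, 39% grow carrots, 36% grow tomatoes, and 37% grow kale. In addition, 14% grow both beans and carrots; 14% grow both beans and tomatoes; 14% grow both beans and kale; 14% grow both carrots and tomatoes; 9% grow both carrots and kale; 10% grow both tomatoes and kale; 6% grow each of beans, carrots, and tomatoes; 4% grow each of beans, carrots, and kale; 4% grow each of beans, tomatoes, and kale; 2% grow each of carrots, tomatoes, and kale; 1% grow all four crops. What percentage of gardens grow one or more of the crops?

91%

Using inclusion–exclusion:
P(≥1) = 39 + 39 + 36 + 37 − 14 − 14 − 14 − 14 − 9 − 10 + 6 + 4 + 4 + 2 − 1 = 91%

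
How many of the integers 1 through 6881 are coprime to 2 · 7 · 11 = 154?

Apply inclusion-exclusion:
floor(6881/2) + floor(6881/7) + floor(6881/11) − floor(6881/14) − floor(6881/22) − floor(6881/77) + floor(6881/154) = 3440 + 983 + 625 − 491 − 312 − 89 + 44 = 4200
6881 − 4200 = 2681

2681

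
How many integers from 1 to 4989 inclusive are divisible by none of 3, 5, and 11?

2419

floor(4989/3) + floor(4989/5) + floor(4989/11) − floor(4989/15) − floor(4989/33) − floor(4989/55) + floor(4989/165) = 1663 + 997 + 453 − 332 − 151 − 90 + 30 = 2570
4989 − 2570 = 2419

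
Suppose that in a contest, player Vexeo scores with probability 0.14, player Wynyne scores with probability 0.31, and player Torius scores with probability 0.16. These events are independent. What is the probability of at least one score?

Since the events are independent, P(none) is the product of the individual non-occurrence probabilities.
P(none) = (1 − 0.14) × (1 − 0.31) × (1 − 0.16) = 0.86 × 0.69 × 0.84 = 0.498456
P(at least one) = 1 − 0.498456 = 0.501544

0.501544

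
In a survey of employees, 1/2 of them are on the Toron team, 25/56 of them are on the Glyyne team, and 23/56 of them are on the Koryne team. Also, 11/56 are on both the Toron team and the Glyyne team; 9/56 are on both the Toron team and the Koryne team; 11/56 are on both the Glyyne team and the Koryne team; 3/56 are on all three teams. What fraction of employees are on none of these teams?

P(≥1) = 1/2 + 25/56 + 23/56 − 11/56 − 9/56 − 11/56 + 3/56 = 6/7
P(none) = 1 − 6/7 = 1/7

1/7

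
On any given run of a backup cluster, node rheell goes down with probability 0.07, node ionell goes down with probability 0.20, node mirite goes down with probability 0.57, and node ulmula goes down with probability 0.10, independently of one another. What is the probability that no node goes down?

P(none) = (1 − 0.07) × (1 − 0.20) × (1 − 0.57) × (1 − 0.10) = 0.93 × 0.80 × 0.43 × 0.90 = 0.287928

0.287928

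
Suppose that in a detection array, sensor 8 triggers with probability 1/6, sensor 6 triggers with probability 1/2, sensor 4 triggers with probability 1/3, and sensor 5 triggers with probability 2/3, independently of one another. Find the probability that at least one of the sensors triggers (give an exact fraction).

P(none) = (1 − 1/6) × (1 − 1/2) × (1 − 1/3) × (1 − 2/3) = 5/6 × 1/2 × 2/3 × 1/3 = 5/54
P(at least one) = 1 − 5/54 = 49/54

49/54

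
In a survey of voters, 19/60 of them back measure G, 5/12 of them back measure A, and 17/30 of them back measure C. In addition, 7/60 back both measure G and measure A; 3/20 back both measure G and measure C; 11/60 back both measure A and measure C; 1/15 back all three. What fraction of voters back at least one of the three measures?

By inclusion-exclusion,
P(union) = 19/60 + 5/12 + 17/30 − 7/60 − 3/20 − 11/60 + 1/15 = 11/12

11/12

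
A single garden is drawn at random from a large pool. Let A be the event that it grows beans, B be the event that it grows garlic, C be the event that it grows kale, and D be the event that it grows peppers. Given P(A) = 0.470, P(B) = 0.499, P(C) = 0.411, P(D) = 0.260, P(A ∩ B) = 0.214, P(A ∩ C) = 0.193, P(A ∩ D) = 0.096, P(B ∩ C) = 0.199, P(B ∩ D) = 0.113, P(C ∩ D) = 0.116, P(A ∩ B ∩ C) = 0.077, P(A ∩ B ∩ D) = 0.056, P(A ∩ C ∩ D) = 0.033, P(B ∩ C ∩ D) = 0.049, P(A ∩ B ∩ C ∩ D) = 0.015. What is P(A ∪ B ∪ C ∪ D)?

Using inclusion–exclusion:
P(A ∪ B ∪ C ∪ D) = 0.470 + 0.499 + 0.411 + 0.260 − 0.214 − 0.193 − 0.096 − 0.199 − 0.113 − 0.116 + 0.077 + 0.056 + 0.033 + 0.049 − 0.015 = 0.909

0.909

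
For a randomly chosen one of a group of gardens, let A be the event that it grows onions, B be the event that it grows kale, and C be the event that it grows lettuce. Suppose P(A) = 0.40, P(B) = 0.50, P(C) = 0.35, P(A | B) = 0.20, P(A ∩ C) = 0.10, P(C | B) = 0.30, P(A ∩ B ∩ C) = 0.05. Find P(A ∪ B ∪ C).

0.95

P(A ∩ B) = P(B)·P(A|B) = 0.50 × 0.20 = 0.10
P(B ∩ C) = P(B)·P(C|B) = 0.50 × 0.30 = 0.15
Apply inclusion-exclusion:
P(A ∪ B ∪ C) = 0.40 + 0.50 + 0.35 − 0.10 − 0.10 − 0.15 + 0.05 = 0.95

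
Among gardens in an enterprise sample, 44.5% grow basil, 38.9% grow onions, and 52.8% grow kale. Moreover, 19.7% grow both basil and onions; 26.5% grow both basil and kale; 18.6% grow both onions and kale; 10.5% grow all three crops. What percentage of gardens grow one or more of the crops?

By inclusion–exclusion:
P(at least one) = 44.5 + 38.9 + 52.8 − 19.7 − 26.5 − 18.6 + 10.5 = 81.9%

81.9%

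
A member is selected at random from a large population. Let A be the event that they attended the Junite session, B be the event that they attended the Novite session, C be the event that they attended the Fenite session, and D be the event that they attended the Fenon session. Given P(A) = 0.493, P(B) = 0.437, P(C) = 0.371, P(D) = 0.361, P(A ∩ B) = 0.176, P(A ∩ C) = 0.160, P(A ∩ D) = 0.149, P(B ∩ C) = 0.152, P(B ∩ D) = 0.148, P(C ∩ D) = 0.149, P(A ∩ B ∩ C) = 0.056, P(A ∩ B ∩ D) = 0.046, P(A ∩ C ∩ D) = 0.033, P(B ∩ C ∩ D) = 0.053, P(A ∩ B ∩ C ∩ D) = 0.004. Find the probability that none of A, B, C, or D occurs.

0.088

Inclusion–exclusion gives
P(A ∪ B ∪ C ∪ D) = 0.493 + 0.437 + 0.371 + 0.361 − 0.176 − 0.160 − 0.149 − 0.152 − 0.148 − 0.149 + 0.056 + 0.046 + 0.033 + 0.053 − 0.004 = 0.912
P(none) = 1 − 0.912 = 0.088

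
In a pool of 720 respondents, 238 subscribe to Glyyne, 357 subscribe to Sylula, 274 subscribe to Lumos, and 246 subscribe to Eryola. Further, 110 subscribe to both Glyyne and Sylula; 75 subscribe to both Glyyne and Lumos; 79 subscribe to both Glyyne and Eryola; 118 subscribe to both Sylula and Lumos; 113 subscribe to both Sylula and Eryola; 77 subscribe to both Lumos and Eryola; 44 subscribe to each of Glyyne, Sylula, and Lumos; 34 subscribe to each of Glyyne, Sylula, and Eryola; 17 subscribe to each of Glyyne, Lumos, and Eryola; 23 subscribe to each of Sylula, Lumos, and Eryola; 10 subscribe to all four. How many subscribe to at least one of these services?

651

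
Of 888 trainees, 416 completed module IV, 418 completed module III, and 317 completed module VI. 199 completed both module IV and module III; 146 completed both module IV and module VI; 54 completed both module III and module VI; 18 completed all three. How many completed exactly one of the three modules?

407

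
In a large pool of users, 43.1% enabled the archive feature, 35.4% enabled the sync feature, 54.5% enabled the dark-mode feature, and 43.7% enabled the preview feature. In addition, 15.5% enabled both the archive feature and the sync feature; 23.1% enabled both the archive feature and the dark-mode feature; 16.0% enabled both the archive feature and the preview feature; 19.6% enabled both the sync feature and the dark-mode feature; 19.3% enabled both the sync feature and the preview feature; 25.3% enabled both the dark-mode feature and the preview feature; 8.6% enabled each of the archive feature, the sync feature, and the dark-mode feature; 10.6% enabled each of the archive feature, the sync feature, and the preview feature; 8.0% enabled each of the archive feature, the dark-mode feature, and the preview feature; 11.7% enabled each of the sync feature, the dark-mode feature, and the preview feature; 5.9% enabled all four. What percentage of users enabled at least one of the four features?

90.9%

Apply inclusion-exclusion:
P(≥1) = 43.1 + 35.4 + 54.5 + 43.7 − 15.5 − 23.1 − 16.0 − 19.6 − 19.3 − 25.3 + 8.6 + 10.6 + 8.0 + 11.7 − 5.9 = 90.9%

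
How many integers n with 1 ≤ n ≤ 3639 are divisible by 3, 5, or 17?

1813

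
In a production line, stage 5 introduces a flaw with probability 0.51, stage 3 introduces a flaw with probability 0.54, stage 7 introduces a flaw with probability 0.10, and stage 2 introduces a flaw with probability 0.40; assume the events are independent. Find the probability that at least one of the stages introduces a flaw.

0.878284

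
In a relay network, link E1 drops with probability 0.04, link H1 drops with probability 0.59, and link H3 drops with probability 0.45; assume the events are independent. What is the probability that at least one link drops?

0.78352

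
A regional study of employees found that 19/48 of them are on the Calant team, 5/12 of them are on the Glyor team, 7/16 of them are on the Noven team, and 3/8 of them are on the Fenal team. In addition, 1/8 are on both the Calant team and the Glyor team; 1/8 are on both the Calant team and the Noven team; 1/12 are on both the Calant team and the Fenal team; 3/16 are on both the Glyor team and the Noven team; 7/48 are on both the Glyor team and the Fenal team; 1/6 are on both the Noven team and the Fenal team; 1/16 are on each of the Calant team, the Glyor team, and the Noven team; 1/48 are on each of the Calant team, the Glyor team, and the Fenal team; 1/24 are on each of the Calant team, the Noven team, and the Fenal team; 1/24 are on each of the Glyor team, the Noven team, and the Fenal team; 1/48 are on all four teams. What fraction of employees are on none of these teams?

1/16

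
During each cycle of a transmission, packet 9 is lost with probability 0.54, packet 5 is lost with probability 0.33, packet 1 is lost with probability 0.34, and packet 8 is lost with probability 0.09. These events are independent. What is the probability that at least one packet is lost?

0.81489508

P(none) = (1 − 0.54) × (1 − 0.33) × (1 − 0.34) × (1 − 0.09) = 0.46 × 0.67 × 0.66 × 0.91 = 0.18510492
P(at least one) = 1 − 0.18510492 = 0.81489508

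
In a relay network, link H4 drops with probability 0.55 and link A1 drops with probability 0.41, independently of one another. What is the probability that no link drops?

0.2655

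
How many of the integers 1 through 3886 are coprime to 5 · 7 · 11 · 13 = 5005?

2236

floor(3886/5) + floor(3886/7) + floor(3886/11) + floor(3886/13) − floor(3886/35) − floor(3886/55) − floor(3886/65) − floor(3886/77) − floor(3886/91) − floor(3886/143) + floor(3886/385) + floor(3886/455) + floor(3886/715) + floor(3886/1001) − floor(3886/5005) = 777 + 555 + 353 + 298 − 111 − 70 − 59 − 50 − 42 − 27 + 10 + 8 + 5 + 3 − 0 = 1650
3886 − 1650 = 2236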